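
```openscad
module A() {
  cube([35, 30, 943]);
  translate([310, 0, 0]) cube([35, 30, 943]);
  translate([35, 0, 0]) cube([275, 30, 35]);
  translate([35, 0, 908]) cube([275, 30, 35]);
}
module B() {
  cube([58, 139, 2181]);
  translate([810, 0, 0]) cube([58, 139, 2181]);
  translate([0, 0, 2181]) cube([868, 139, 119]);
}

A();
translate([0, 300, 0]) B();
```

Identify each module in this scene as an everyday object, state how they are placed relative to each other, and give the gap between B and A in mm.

The door frame's nearest face is 270 mm from the picture frame's +y face.

A is a picture frame. B is a door frame. The door frame is on the floor beside the picture frame on its +y side. The gap between the door frame and the picture frame is 270 mm.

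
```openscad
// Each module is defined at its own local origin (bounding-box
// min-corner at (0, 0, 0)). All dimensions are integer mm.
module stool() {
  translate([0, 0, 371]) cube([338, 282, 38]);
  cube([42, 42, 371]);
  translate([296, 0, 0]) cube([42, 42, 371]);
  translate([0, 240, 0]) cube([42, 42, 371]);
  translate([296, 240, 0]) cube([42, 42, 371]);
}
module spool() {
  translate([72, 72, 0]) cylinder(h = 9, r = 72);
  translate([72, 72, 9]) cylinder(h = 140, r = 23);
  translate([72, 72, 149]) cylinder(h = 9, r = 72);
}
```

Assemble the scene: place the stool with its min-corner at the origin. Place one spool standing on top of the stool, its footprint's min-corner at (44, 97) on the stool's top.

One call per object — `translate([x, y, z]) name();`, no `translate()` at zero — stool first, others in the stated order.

stool();
translate([44, 97, 409]) spool();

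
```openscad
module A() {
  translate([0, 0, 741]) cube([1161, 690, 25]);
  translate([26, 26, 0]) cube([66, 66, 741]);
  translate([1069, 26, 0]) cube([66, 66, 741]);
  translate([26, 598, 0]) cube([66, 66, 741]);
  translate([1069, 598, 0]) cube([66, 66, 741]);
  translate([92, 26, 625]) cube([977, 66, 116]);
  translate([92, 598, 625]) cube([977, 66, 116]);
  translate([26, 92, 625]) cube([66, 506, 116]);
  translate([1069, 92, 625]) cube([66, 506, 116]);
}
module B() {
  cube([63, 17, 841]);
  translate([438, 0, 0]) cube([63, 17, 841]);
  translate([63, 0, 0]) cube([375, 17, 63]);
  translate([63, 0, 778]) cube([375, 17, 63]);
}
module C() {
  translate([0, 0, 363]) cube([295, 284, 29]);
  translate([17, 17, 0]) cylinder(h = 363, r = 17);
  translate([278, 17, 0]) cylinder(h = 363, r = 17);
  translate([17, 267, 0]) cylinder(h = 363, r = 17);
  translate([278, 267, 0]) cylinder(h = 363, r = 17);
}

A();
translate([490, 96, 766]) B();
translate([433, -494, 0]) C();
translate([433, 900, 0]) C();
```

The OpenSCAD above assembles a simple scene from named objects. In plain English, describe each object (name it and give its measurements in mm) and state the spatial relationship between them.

A is a table with a 1161×690 mm rectangular top, 25 mm thick, top surface at z = 766 mm, supported by four 66×66 mm square legs, each inset 26 mm from the nearest pair of top edges, running from the floor. Four apron rails, 66 mm thick and 116 mm tall, run between adjacent legs with their top edges flush with the underside of the top and their outer faces flush with the legs' outer faces.

B is a rectangular picture frame lying in the x–z plane (depth along y). The opening is 375 mm wide (x) by 715 mm tall (z), surrounded by a border 63 mm wide on all four sides. The frame is 17 mm deep and is made of two full-height vertical stiles with two horizontal rails fitted between them.

C is a four-legged stool. The seat is 295×284 mm, 29 mm thick, top at z = 392 mm. It stands on four round legs, each 34 mm in diameter, from z = 0 to the seat underside, each leg's axis is inset half a diameter from the nearest pair of seat edges (so the leg's bounding box is flush with the corner).

The picture frame is on top of the table. Two stools sit around the table at the −y, +y sides.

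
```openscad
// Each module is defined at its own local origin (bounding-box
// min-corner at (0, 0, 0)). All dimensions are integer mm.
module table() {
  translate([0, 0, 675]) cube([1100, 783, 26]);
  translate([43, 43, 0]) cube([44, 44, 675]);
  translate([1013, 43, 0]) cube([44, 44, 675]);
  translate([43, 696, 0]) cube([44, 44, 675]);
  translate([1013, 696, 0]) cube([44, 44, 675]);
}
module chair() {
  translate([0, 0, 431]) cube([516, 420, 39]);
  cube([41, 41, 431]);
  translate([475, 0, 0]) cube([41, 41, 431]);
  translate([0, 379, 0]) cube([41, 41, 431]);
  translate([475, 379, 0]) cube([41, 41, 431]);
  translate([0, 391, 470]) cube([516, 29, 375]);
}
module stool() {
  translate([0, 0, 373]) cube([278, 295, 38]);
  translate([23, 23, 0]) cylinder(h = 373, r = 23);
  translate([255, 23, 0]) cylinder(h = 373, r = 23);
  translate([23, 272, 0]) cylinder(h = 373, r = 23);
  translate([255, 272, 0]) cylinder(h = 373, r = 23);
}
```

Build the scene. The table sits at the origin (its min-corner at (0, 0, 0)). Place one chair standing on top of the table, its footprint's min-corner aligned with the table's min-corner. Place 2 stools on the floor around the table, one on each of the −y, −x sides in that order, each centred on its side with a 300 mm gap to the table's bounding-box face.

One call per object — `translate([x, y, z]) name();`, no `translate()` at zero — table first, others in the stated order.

table();
translate([0, 0, 701]) chair();
translate([411, -595, 0]) stool();
translate([-578, 244, 0]) stool();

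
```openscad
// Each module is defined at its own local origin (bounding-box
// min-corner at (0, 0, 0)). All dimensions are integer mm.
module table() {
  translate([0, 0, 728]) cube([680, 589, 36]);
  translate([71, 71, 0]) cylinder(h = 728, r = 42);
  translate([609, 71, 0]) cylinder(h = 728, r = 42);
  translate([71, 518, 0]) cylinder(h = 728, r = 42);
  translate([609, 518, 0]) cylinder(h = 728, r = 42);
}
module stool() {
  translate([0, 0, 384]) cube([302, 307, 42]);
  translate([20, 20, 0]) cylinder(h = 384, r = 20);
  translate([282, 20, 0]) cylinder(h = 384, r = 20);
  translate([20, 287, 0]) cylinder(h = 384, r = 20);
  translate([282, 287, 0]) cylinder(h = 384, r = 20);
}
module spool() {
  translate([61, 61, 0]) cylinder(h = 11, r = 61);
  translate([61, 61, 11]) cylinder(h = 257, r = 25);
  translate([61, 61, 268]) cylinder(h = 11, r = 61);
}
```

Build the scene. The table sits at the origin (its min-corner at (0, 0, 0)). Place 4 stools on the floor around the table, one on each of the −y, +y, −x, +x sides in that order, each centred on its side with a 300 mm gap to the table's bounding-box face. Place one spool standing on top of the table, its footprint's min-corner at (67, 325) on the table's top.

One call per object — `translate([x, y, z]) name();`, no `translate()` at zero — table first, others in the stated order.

table();
translate([189, -607, 0]) stool();
translate([189, 889, 0]) stool();
translate([-602, 141, 0]) stool();
translate([980, 141, 0]) stool();
translate([67, 325, 764]) spool();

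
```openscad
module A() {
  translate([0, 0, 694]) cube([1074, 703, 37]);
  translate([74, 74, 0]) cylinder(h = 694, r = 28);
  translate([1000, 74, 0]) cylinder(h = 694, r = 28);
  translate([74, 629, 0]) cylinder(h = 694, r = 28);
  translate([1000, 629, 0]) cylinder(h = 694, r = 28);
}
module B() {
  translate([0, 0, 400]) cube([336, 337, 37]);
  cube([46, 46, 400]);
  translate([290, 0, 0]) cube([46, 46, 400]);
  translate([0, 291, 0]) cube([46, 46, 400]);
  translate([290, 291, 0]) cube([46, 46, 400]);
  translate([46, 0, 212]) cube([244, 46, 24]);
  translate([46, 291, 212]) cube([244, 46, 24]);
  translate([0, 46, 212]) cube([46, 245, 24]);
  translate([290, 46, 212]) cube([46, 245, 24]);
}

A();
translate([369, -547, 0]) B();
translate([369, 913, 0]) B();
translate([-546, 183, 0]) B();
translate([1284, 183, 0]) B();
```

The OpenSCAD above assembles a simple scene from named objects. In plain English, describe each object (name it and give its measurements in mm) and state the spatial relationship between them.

A is a table: top 1074 mm (x) × 703 mm (y), 37 mm thick, upper face at z = 731 mm, on four round legs of 56 mm diameter, each leg's bounding box inset 46 mm from the nearest pair of top edges, running from z = 0 to the bottom of the top.

B is a four-legged stool. The seat is 336×337 mm, 37 mm thick, top at z = 437 mm. It stands on four square legs, each 46×46 mm in cross-section, from z = 0 to the seat underside, each flush with a corner of the seat. Four stretchers, 46 mm wide and 24 mm tall, connect adjacent legs with their undersides at z = 212 mm, each running between the inner faces of the legs it joins and aligned with the legs' outer faces on the other axis.

Four stools sit around the table at the −y, +y, −x, +x sides.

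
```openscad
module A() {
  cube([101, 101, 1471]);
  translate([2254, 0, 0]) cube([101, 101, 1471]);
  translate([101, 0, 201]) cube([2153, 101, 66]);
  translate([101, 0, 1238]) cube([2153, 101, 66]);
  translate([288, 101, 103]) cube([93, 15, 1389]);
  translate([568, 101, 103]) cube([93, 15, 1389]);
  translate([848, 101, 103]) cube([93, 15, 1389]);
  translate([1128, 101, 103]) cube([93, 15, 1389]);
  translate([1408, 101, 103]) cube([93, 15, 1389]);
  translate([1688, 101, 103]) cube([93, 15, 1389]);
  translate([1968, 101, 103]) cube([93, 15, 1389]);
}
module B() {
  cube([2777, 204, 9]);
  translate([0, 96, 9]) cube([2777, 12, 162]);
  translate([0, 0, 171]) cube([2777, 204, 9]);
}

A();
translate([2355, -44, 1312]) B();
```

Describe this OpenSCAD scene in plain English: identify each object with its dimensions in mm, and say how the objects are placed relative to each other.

A is a fence section. Two 101×101 mm posts, 1471 mm tall, stand on the floor with a clear span of 2153 mm between their inner faces. Two horizontal rails of 101×66 mm section span the gap between the posts with their undersides at z = 201 mm and z = 1238 mm, flush with the posts' −y face. 7 pickets, each 93 mm wide, 15 mm thick and 1389 mm tall, are fixed to the +y face of the rails with their bottoms at z = 103 mm, evenly spaced across the span with equal gaps (rounded down to the nearest mm) at the −x end and between each pair — any rounding remainder accumulates at the +x end.

B is an I-beam lying along x, 2777 mm long. Overall section height 180 mm. Two flanges 204 mm wide (y) and 9 mm thick, one on the floor and one at the top; a web 12 mm thick runs between them, centred on the flange width.

The I-beam is beside the fence section with their tops flush at z = 1492.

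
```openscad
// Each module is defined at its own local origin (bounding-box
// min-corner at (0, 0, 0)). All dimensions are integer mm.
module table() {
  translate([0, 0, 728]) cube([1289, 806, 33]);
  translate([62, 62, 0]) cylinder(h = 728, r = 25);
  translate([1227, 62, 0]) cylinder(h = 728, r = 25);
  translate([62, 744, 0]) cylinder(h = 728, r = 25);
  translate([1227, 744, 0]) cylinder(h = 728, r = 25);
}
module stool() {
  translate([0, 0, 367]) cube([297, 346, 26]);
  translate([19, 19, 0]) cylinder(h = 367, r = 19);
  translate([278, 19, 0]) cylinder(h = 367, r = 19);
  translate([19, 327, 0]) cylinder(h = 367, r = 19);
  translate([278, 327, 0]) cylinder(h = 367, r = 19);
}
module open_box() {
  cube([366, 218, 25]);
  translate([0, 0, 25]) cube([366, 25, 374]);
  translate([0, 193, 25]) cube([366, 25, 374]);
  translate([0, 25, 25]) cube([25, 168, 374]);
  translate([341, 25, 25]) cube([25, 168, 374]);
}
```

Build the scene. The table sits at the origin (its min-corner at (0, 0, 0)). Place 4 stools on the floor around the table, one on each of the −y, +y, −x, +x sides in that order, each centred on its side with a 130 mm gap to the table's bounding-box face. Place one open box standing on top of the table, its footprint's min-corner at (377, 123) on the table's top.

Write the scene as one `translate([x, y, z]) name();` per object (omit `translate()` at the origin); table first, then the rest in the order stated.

table();
translate([496, -476, 0]) stool();
translate([496, 936, 0]) stool();
translate([-427, 230, 0]) stool();
translate([1419, 230, 0]) stool();
translate([377, 123, 761]) open_box();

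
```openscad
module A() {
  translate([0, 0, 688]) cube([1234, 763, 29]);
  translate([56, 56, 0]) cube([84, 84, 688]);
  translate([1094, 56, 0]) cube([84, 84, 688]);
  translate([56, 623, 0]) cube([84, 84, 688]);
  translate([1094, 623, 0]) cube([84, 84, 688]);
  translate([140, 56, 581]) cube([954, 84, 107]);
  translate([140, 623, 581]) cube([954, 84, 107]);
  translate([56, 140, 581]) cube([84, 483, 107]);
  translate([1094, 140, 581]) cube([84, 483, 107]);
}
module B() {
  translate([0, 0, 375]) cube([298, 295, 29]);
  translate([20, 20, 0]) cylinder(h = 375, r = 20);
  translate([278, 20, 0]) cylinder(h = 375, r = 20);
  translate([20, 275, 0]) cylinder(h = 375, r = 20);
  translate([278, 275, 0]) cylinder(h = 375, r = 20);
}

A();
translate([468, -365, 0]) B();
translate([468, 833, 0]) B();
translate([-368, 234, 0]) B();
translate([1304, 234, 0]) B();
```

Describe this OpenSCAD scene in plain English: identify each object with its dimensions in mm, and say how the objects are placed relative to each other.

A is a table with a 1234×763 mm rectangular top, 29 mm thick, top surface at z = 717 mm, supported by four 84×84 mm square legs, each inset 56 mm from the nearest pair of top edges, running from the floor. Four apron rails, 84 mm thick and 107 mm tall, run between adjacent legs with their top edges flush with the underside of the top and their outer faces flush with the legs' outer faces.

B is a four-legged stool. The seat is 298×295 mm, 29 mm thick, top at z = 404 mm. It stands on four round legs, each 40 mm in diameter, from z = 0 to the seat underside, each leg's axis is inset half a diameter from the nearest pair of seat edges (so the leg's bounding box is flush with the corner).

Four stools sit around the table at the −y, +y, −x, +x sides.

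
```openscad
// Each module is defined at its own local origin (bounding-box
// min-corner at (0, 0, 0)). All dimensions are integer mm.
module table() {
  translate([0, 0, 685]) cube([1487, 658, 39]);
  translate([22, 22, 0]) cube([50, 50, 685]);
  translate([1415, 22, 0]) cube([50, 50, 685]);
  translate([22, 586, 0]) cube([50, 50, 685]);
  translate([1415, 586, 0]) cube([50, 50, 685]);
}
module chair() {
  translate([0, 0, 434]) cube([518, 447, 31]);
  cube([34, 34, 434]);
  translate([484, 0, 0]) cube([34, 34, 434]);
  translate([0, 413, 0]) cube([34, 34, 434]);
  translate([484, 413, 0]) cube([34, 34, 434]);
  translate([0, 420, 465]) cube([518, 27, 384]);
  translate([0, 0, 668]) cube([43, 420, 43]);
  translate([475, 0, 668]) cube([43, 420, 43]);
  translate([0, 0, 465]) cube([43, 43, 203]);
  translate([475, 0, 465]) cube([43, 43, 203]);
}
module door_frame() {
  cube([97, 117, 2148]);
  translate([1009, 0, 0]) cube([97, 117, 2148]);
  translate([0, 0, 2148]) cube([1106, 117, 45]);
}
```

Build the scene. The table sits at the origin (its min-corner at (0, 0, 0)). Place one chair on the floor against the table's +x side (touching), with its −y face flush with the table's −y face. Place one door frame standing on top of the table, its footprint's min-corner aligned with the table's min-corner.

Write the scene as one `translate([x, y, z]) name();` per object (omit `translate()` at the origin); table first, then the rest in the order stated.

table();
translate([1487, 0, 0]) chair();
translate([0, 0, 724]) door_frame();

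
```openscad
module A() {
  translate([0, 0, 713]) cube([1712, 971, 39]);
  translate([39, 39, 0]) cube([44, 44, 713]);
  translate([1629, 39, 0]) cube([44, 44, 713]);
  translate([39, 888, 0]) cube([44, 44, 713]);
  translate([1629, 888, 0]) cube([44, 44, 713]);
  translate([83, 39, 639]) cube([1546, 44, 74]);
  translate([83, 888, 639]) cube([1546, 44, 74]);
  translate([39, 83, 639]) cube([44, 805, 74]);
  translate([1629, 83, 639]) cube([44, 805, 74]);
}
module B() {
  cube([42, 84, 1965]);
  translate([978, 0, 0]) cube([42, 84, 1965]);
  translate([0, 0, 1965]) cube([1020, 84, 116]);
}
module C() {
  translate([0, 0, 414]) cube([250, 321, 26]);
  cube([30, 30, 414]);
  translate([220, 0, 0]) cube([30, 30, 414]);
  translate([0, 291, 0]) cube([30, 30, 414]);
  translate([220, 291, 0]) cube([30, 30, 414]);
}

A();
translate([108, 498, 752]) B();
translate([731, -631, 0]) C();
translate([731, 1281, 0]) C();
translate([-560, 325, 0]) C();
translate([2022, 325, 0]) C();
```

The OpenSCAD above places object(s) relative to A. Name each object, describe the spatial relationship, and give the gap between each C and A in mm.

A is a table. B is a door frame. C is a stool. The door frame is on top of the table. Four stools sit around the table at the −y, +y, −x, +x sides. The gap between each stool and the table is 310 mm.

Each stool's nearest face is 310 mm from the table's bounding box.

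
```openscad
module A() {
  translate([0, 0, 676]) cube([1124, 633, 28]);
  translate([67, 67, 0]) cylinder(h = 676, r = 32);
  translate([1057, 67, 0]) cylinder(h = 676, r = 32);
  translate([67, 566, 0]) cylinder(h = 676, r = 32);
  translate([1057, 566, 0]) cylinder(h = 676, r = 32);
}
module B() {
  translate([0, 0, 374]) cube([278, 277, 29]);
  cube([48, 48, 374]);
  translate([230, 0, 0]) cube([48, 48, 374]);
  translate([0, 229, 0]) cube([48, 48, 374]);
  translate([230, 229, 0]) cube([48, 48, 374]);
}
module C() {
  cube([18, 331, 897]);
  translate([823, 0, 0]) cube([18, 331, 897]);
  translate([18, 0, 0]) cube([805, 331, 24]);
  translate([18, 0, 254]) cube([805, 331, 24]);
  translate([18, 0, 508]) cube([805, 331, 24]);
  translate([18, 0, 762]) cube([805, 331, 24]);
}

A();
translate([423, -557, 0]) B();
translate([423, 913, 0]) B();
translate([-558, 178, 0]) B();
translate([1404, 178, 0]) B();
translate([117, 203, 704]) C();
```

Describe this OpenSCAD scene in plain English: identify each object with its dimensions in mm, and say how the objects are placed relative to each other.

A is a rectangular dining table. The top is 1124×633×28 mm with its upper surface at z = 704 mm. It stands on four round legs of 64 mm diameter, each leg's bounding box inset 35 mm from the nearest pair of top edges, running from the floor to the underside of the top.

B is a simple wooden stool: a rectangular seat 278 mm (x) by 277 mm (y), 29 mm thick, top face at z = 403 mm, on four square legs, each 48×48 mm in cross-section. The legs rest on z = 0, each flush with a corner of the seat.

C is an open bookshelf. Two side panels, each 18 mm thick, 331 mm deep and 897 mm tall, stand 841 mm apart (outside-to-outside). Between them sit 4 shelves, each 24 mm thick and 331 mm deep, spanning the full gap between the sides. The bottom shelf rests on the floor (its underside at z = 0) and the clear gap between one shelf's top and the next shelf's underside is 230 mm.

Four stools sit around the table at the −y, +y, −x, +x sides. The bookshelf is on top of the table.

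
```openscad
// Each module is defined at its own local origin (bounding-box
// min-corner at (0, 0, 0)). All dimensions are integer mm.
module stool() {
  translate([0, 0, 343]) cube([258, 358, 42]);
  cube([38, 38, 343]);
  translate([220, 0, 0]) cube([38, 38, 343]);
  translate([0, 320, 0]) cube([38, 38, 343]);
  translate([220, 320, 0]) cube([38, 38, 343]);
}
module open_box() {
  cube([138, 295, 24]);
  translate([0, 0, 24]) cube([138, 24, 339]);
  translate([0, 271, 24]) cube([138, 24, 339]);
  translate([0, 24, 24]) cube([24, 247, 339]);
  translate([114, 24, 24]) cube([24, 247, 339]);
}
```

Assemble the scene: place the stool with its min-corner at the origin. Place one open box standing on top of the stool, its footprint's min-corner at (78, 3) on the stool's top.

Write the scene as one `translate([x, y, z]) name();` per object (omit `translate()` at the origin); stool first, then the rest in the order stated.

stool();
translate([78, 3, 385]) open_box();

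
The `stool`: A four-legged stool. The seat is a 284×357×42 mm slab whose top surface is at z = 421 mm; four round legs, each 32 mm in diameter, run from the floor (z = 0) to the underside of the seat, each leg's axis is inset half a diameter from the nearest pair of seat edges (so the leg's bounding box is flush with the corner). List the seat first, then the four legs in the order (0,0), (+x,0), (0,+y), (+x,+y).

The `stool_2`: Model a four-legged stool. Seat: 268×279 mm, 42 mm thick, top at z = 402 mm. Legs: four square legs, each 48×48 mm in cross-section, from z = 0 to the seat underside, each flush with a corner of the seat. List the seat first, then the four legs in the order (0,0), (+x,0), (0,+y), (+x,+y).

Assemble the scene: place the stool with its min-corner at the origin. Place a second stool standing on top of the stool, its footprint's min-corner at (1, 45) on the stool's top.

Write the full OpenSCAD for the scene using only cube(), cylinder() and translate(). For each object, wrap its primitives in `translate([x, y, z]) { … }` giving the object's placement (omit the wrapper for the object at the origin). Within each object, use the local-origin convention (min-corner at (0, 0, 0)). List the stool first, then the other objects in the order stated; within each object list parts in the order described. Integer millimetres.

translate([0, 0, 379]) cube([284, 357, 42]);
translate([16, 16, 0]) cylinder(h = 379, r = 16);
translate([268, 16, 0]) cylinder(h = 379, r = 16);
translate([16, 341, 0]) cylinder(h = 379, r = 16);
translate([268, 341, 0]) cylinder(h = 379, r = 16);
translate([1, 45, 421]) {
  translate([0, 0, 360]) cube([268, 279, 42]);
  cube([48, 48, 360]);
  translate([220, 0, 0]) cube([48, 48, 360]);
  translate([0, 231, 0]) cube([48, 48, 360]);
  translate([220, 231, 0]) cube([48, 48, 360]);
}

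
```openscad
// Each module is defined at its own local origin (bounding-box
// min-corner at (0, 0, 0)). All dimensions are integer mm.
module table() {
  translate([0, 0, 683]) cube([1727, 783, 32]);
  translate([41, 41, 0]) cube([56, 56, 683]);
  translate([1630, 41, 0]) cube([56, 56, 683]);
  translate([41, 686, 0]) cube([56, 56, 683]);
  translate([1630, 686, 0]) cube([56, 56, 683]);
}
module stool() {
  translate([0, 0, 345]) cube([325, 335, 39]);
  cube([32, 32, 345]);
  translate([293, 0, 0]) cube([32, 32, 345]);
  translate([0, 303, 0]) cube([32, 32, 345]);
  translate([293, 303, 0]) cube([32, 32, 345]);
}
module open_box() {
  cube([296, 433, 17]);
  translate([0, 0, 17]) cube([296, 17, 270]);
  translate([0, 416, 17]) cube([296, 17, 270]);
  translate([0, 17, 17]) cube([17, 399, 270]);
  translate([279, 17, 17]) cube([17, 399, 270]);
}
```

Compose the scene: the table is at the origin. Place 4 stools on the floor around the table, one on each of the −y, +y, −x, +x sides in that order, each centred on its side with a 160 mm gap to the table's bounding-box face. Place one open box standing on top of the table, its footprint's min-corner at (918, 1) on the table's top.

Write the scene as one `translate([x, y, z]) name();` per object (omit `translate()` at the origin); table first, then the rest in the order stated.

table();
translate([701, -495, 0]) stool();
translate([701, 943, 0]) stool();
translate([-485, 224, 0]) stool();
translate([1887, 224, 0]) stool();
translate([918, 1, 715]) open_box();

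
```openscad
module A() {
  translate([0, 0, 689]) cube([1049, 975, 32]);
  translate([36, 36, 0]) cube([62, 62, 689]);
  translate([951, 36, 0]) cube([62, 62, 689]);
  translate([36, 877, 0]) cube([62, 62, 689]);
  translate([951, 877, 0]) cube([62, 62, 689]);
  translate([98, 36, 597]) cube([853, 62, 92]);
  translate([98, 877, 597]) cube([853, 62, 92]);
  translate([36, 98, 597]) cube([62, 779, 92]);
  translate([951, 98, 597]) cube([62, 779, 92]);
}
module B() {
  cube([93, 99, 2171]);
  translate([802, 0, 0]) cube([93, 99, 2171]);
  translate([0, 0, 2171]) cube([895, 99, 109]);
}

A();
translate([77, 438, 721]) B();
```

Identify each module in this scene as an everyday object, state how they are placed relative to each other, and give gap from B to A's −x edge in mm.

A is a table. B is a door frame. The door frame is on top of the table, centred. The gap from the door frame to the table's −x edge is 77 mm.

The door frame's min-x is at 77; the table's min-x is 0; gap = 77 mm.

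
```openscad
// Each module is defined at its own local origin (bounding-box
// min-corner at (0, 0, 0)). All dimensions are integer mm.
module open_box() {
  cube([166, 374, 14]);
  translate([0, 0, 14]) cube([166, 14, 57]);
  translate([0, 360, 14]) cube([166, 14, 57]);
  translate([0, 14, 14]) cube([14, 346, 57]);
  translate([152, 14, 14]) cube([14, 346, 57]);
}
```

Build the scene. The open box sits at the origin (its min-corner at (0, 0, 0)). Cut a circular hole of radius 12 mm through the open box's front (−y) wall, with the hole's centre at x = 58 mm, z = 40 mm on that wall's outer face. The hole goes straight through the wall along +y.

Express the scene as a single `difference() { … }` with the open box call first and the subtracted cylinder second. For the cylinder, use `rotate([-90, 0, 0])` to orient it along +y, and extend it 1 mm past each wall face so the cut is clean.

difference() {
  open_box();
  translate([58, -1, 40]) rotate([-90, 0, 0]) cylinder(h = 16, r = 12);
}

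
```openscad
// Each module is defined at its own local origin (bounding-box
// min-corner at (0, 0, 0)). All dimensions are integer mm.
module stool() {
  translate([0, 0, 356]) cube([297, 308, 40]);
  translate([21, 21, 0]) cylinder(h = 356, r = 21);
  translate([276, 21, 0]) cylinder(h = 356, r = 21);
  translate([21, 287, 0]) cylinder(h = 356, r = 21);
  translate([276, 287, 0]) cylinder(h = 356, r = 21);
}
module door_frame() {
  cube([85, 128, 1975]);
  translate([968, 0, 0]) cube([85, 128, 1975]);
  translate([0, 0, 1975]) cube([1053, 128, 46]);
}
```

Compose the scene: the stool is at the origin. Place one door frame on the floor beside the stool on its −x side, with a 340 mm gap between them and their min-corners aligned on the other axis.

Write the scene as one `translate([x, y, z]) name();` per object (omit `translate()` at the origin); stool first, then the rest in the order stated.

stool();
translate([-1393, 0, 0]) door_frame();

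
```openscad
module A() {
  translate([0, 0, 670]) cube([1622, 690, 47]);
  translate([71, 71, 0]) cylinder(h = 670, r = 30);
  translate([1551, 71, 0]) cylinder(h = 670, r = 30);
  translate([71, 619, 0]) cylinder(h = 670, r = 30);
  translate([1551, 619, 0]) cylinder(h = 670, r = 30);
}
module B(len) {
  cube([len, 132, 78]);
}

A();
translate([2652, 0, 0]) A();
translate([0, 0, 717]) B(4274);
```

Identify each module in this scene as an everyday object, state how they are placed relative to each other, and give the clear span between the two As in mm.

A is a table. B is a beam. A beam spans the tops of two tables. The clear span between the two tables is 1030 mm.

Second table starts at x = 2652; first ends at x = 1622; clear span = 2652 − 1622 = 1030 mm.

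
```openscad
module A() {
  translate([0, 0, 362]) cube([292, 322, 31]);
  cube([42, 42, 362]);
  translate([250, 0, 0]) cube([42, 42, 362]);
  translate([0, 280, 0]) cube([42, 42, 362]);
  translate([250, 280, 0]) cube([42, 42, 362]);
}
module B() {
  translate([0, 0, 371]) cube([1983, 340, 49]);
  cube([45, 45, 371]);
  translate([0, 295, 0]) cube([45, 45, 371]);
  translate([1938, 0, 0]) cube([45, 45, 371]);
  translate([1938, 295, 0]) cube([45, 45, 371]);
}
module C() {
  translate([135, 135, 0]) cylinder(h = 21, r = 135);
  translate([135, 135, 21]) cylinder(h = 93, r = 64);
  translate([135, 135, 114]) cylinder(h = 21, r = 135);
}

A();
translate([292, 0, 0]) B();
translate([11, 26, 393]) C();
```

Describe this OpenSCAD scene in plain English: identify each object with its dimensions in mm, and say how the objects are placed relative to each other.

A is a simple wooden stool: a rectangular seat 292 mm (x) by 322 mm (y), 31 mm thick, top face at z = 393 mm, on four square legs, each 42×42 mm in cross-section. The legs rest on z = 0, each flush with a corner of the seat.

B is a bench: a 1983×340 mm seat slab, 49 mm thick, top at z = 420 mm, on four 45×45 mm square legs flush with the seat corners and standing on z = 0.

C is a spool: two coaxial disc flanges of radius 135 mm and thickness 21 mm, joined by a core cylinder of radius 64 mm and height 93 mm. The lower flange rests on z = 0 and the three cylinders share a vertical axis.

The bench is against the stool's +x side, with their −y faces flush. The spool is on top of the stool, centred.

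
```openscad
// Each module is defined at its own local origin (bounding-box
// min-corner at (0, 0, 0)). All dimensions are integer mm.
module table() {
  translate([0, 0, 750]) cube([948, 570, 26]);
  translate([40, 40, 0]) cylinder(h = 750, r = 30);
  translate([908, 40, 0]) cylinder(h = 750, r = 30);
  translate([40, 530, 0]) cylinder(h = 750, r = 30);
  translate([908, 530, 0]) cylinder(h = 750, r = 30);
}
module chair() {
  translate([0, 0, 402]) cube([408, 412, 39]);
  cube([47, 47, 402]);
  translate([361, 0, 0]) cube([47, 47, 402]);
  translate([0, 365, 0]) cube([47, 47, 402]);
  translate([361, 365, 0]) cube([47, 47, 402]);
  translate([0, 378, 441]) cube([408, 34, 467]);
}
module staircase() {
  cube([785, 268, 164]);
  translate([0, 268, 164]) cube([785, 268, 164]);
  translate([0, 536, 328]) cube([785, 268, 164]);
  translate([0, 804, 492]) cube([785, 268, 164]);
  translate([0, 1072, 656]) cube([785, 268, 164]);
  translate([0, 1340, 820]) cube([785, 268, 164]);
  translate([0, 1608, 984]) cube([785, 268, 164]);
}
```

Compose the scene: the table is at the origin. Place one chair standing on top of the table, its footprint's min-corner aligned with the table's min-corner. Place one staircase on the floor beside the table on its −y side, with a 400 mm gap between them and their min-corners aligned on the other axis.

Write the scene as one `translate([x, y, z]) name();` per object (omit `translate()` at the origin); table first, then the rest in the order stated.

table();
translate([0, 0, 776]) chair();
translate([0, -2276, 0]) staircase();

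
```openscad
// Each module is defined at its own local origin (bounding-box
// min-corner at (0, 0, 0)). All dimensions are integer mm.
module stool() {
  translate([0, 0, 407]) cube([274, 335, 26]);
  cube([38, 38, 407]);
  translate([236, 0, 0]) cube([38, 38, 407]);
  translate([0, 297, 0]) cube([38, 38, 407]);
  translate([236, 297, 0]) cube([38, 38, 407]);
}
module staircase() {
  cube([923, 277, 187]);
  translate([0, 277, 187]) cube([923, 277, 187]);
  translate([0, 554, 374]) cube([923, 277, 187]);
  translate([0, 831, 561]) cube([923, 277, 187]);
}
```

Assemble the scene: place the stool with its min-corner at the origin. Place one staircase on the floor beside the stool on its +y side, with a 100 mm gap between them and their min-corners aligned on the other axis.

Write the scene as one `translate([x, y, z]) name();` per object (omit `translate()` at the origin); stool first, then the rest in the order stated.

stool();
translate([0, 435, 0]) staircase();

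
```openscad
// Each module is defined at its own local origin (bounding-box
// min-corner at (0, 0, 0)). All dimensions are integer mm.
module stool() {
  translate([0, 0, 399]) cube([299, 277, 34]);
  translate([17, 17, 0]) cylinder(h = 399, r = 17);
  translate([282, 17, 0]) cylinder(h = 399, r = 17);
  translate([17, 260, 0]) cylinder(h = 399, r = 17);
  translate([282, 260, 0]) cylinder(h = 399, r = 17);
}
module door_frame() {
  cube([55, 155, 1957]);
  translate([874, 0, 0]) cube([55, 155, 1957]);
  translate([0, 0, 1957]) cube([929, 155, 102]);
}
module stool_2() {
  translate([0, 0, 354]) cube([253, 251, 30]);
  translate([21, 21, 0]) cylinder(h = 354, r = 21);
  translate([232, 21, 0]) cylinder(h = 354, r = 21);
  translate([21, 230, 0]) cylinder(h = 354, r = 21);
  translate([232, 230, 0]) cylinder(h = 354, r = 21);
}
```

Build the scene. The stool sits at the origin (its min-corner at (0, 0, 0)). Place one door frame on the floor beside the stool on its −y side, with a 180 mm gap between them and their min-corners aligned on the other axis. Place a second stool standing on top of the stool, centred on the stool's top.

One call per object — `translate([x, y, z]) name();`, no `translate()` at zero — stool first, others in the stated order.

stool();
translate([0, -335, 0]) door_frame();
translate([23, 13, 433]) stool_2();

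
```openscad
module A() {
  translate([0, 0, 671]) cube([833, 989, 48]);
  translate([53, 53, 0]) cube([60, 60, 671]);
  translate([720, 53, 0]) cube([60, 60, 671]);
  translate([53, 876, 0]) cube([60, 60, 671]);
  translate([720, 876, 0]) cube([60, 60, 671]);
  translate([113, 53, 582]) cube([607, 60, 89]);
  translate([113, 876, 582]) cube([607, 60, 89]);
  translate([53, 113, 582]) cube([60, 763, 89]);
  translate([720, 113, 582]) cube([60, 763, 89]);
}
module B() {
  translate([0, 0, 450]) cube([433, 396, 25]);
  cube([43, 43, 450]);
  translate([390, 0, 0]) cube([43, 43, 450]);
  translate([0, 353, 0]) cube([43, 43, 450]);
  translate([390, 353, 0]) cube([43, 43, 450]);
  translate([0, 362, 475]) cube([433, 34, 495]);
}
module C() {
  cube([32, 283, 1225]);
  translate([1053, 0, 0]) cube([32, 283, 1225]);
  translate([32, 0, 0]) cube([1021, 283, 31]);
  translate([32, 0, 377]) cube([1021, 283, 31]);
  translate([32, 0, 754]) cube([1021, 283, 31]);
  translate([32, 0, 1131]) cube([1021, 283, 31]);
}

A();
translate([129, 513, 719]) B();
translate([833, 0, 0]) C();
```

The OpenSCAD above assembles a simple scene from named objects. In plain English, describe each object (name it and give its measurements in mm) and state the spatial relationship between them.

A is a rectangular dining table. The top is 833×989×48 mm with its upper surface at z = 719 mm. It stands on four 60×60 mm square legs, each inset 53 mm from the nearest pair of top edges, running from the floor to the underside of the top. Four apron rails, 60 mm thick and 89 mm tall, run between adjacent legs with their top edges flush with the underside of the top and their outer faces flush with the legs' outer faces.

B is a chair: 433×396 mm seat, 25 mm thick, top at z = 475 mm, on four 43 mm square corner legs flush with the seat edges. A 34 mm thick backrest slab spans the full seat width, extending 495 mm above the seat top, its back face flush with the seat's +y edge.

C is an open bookshelf. Two side panels, each 32 mm thick, 283 mm deep and 1225 mm tall, stand 1085 mm apart (outside-to-outside). Between them sit 4 shelves, each 31 mm thick and 283 mm deep, spanning the full gap between the sides. The bottom shelf rests on the floor (its underside at z = 0) and the clear gap between one shelf's top and the next shelf's underside is 346 mm.

The chair is on top of the table. The bookshelf is against the table's +x side, with their −y faces flush.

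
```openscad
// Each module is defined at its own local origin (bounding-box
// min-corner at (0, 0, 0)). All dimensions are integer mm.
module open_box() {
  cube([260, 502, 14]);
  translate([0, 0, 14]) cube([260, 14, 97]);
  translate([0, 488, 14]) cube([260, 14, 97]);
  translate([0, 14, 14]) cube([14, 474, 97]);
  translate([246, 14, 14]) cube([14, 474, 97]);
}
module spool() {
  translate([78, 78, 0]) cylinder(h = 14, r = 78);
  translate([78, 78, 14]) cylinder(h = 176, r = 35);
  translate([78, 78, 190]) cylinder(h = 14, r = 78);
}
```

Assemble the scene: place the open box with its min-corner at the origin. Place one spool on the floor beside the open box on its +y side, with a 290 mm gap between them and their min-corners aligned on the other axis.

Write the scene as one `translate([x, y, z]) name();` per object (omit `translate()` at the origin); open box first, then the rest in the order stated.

open_box();
translate([0, 792, 0]) spool();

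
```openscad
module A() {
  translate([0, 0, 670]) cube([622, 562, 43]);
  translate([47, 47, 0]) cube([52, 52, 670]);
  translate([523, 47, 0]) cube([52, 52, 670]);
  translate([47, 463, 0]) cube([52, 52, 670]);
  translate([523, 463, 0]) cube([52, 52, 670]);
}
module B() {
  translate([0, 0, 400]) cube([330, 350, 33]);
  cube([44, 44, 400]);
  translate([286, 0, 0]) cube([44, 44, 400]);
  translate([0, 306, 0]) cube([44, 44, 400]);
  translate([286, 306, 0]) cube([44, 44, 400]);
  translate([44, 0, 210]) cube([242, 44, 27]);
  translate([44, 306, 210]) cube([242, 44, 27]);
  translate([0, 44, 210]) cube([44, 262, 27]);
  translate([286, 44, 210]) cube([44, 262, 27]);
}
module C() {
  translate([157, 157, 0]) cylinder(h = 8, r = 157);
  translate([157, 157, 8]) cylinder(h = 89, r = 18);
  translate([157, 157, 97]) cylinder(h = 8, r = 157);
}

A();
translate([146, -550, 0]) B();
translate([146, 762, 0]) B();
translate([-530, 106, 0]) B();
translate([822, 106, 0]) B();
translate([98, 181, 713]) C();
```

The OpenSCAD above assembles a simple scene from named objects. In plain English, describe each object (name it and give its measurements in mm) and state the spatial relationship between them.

A is a table: top 622 mm (x) × 562 mm (y), 43 mm thick, upper face at z = 713 mm, on four 52×52 mm square legs, each inset 47 mm from the nearest pair of top edges, running from z = 0 to the bottom of the top.

B is a four-legged stool. The seat is a 330×350×33 mm slab whose top surface is at z = 433 mm; four square legs, each 44×44 mm in cross-section, run from the floor (z = 0) to the underside of the seat, each flush with a corner of the seat. Four stretchers, 44 mm wide and 27 mm tall, connect adjacent legs with their undersides at z = 210 mm, each running between the inner faces of the legs it joins and aligned with the legs' outer faces on the other axis.

C is a spool: two coaxial disc flanges of radius 157 mm and thickness 8 mm, joined by a core cylinder of radius 18 mm and height 89 mm. The lower flange rests on z = 0 and the three cylinders share a vertical axis.

Four stools sit around the table at the −y, +y, −x, +x sides. The spool is on top of the table.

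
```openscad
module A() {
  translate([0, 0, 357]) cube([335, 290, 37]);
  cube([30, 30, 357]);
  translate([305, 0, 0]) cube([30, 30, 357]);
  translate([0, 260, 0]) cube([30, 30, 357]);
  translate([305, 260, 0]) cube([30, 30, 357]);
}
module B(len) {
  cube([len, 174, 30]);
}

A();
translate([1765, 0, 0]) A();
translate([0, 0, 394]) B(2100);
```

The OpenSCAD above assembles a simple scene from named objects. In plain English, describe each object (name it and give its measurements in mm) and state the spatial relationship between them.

A is a four-legged stool. The seat is a 335×290×37 mm slab whose top surface is at z = 394 mm; four square legs, each 30×30 mm in cross-section, run from the floor (z = 0) to the underside of the seat, each flush with a corner of the seat.

B is a rectangular beam 2100 mm long (x), 174 mm deep (y), 30 mm thick (z).

The beam spans the tops of two stools placed 1430 mm apart, resting at z = 394 mm.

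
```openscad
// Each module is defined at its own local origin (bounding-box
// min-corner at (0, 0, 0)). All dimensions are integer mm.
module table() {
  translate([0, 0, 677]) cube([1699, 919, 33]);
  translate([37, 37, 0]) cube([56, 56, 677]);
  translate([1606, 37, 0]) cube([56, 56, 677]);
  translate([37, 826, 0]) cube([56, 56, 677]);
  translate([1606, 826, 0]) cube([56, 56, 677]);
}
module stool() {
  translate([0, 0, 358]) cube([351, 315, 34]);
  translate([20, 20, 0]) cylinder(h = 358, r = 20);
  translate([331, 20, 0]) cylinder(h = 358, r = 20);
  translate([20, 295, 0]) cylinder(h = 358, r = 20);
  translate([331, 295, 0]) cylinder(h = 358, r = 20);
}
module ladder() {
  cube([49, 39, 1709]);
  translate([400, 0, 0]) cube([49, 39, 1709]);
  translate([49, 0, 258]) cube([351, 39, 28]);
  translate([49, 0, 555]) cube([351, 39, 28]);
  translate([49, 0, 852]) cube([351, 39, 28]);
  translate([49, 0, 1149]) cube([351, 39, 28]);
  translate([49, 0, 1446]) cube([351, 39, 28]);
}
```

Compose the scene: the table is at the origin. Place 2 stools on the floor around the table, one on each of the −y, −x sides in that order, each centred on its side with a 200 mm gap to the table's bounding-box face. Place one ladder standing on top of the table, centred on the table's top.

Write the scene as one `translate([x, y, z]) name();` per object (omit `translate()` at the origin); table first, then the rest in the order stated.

table();
translate([674, -515, 0]) stool();
translate([-551, 302, 0]) stool();
translate([625, 440, 710]) ladder();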